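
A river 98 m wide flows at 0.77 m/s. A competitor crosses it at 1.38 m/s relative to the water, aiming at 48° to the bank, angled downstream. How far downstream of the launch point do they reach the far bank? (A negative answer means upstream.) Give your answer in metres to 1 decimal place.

161.8 m

Perpendicular speed = 1.026 m/s; crossing time = 98 / 1.026 = 95.559 s.
Net downstream speed = 1.693 m/s.
Drift = 1.693 × 95.559 = 161.820 m (downstream).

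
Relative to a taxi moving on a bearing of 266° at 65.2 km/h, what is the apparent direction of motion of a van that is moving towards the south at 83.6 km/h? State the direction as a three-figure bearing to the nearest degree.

Taking east as x and north as y: van velocity = (0.000, -83.600) km/h; taxi velocity = (-65.041, -4.548) km/h.
Velocity of van relative to taxi = (0.000, -83.600) − (-65.041, -4.548) = (65.041, -79.052) km/h.
Bearing = atan2(65.04, -79.05) = 140.55° clockwise from north.

141°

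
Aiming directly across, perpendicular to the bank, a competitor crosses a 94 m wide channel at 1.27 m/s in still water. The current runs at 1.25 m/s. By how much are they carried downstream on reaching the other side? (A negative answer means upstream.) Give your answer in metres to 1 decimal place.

92.5 m

Perpendicular speed = 1.270 m/s; crossing time = 94 / 1.270 = 74.016 s.
Net downstream speed = 1.250 m/s.
Drift = 1.250 × 74.016 = 92.520 m (downstream).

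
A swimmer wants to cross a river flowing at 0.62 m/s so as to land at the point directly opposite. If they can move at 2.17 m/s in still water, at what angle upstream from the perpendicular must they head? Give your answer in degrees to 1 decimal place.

16.6°

To cancel the current, the upstream component of the swimmer's velocity must equal the flow: 2.17 sin θ = 0.62.
sin θ = 0.62 / 2.17 = 0.2857.
θ = arcsin(0.2857) = 16.602°.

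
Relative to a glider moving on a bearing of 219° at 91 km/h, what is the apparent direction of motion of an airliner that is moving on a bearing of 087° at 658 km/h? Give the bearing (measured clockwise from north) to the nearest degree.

Taking east as x and north as y: airliner velocity = (657.098, 34.437) km/h; glider velocity = (-57.268, -70.720) km/h.
Velocity of airliner relative to glider = (657.098, 34.437) − (-57.268, -70.720) = (714.366, 105.157) km/h.
Bearing = atan2(714.37, 105.16) = 81.63° clockwise from north.

082°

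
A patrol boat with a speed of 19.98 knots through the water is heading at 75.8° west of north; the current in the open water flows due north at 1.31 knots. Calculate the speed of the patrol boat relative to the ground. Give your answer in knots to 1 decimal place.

Taking east as x and north as y: velocity relative to the water = (-19.370, 4.901) knots; the water relative to ground = (0.000, 1.310) knots.
Velocity relative to ground = (-19.370, 4.901) + (0.000, 1.310) = (-19.370, 6.211) knots.
Speed = |(-19.370, 6.211)| = 20.341 knots.

20.3 knots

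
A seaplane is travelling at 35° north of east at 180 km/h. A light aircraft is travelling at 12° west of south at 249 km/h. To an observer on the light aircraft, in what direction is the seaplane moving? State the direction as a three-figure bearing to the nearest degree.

Taking east as x and north as y: seaplane velocity = (147.447, 103.244) km/h; light aircraft velocity = (-51.770, -243.559) km/h.
Velocity of seaplane relative to light aircraft = (147.447, 103.244) − (-51.770, -243.559) = (199.217, 346.803) km/h.
Bearing = atan2(199.22, 346.80) = 29.87° clockwise from north.

030°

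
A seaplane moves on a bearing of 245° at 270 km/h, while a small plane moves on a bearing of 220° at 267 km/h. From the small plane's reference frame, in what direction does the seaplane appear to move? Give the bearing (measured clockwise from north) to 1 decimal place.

Taking east as x and north as y: seaplane velocity = (-244.703, -114.107) km/h; small plane velocity = (-171.624, -204.534) km/h.
Velocity of seaplane relative to small plane = (-244.703, -114.107) − (-171.624, -204.534) = (-73.079, 90.427) km/h.
Bearing = atan2(-73.08, 90.43) = 321.06° clockwise from north.

321.1°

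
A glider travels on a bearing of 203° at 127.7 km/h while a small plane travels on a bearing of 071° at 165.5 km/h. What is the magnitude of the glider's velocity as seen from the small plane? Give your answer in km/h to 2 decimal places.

Taking east as x and north as y: glider velocity = (-49.896, -117.548) km/h; small plane velocity = (156.483, 53.882) km/h.
Velocity of glider relative to small plane = (-49.896, -117.548) − (156.483, 53.882) = (-206.380, -171.430) km/h.
Magnitude = |(-206.380, -171.430)| = 268.292 km/h.

268.29 km/h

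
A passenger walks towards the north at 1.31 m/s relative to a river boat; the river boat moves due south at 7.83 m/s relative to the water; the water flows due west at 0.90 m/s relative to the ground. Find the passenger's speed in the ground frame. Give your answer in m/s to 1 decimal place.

6.6 m/s

In east/north components (m/s): passenger relative to river boat = (0.000, 1.310); river boat relative to water = (0.000, -7.830); water relative to ground = (-0.900, 0.000).
Sum = (-0.900, -6.520) m/s.
Speed = |(-0.900, -6.520)| = 6.582 m/s.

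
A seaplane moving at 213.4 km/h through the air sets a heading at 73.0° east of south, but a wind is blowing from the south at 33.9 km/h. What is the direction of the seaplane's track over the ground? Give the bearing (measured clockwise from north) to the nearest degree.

098°

Taking east as x and north as y: velocity relative to the air = (204.075, -62.392) km/h; the air relative to ground = (0.000, 33.900) km/h.
Velocity relative to ground = (204.075, -62.392) + (0.000, 33.900) = (204.075, -28.492) km/h.
Bearing = atan2(204.08, -28.49) = 97.95° clockwise from north.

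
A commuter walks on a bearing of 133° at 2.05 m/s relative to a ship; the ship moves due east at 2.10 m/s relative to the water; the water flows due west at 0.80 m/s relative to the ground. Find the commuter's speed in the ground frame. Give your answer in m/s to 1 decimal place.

3.1 m/s

In east/north components (m/s): commuter relative to ship = (1.499, -1.398); ship relative to water = (2.100, 0.000); water relative to ground = (-0.800, 0.000).
Sum = (2.799, -1.398) m/s.
Speed = |(2.799, -1.398)| = 3.129 m/s.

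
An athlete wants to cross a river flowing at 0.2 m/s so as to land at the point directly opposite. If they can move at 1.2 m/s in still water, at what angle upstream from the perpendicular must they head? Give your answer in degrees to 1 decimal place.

To cancel the current, the upstream component of the athlete's velocity must equal the flow: 1.2 sin θ = 0.2.
sin θ = 0.2 / 1.2 = 0.1667.
θ = arcsin(0.1667) = 9.594°.

9.6°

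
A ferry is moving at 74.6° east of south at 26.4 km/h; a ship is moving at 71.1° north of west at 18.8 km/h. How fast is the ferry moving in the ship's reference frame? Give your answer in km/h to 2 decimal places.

Taking east as x and north as y: ferry velocity = (25.452, -7.011) km/h; ship velocity = (-6.090, 17.786) km/h.
Velocity of ferry relative to ship = (25.452, -7.011) − (-6.090, 17.786) = (31.542, -24.797) km/h.
Magnitude = |(31.542, -24.797)| = 40.122 km/h.

40.12 km/h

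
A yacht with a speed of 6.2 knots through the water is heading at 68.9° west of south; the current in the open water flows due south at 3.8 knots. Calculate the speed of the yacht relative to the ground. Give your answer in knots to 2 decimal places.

8.36 knots

Taking east as x and north as y: velocity relative to the water = (-5.784, -2.232) knots; the water relative to ground = (0.000, -3.800) knots.
Velocity relative to ground = (-5.784, -2.232) + (0.000, -3.800) = (-5.784, -6.032) knots.
Speed = |(-5.784, -6.032)| = 8.357 knots.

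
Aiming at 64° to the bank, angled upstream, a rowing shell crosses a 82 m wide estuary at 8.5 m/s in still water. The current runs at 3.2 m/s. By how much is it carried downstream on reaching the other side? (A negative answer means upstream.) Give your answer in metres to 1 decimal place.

-5.6 m

Perpendicular speed = 7.640 m/s; crossing time = 82 / 7.640 = 10.733 s.
Net downstream speed = -0.526 m/s.
Drift = -0.526 × 10.733 = -5.647 m (upstream).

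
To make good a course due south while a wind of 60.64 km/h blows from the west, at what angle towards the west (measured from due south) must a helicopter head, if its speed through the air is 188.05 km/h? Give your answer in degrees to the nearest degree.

19°

The wind pushes perpendicular to the desired track; the heading must have a component into the wind equal to 60.64 km/h: 188.05 sin θ = 60.64.
sin θ = 0.3225, so θ = 18.812°.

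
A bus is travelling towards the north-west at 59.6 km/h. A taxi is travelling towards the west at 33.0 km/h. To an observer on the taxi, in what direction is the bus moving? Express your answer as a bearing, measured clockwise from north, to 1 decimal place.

Taking east as x and north as y: bus velocity = (-42.144, 42.144) km/h; taxi velocity = (-33.000, 0.000) km/h.
Velocity of bus relative to taxi = (-42.144, 42.144) − (-33.000, 0.000) = (-9.144, 42.144) km/h.
Bearing = atan2(-9.14, 42.14) = 347.76° clockwise from north.

347.8°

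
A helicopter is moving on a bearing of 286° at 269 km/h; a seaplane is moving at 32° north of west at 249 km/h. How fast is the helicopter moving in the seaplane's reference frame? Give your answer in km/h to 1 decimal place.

74.8 km/h

Taking east as x and north as y: helicopter velocity = (-258.579, 74.146) km/h; seaplane velocity = (-211.164, 131.950) km/h.
Velocity of helicopter relative to seaplane = (-258.579, 74.146) − (-211.164, 131.950) = (-47.415, -57.803) km/h.
Magnitude = |(-47.415, -57.803)| = 74.763 km/h.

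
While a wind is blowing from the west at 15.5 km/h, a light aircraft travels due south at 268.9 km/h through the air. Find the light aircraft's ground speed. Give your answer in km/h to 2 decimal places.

Taking east as x and north as y: velocity relative to the air = (0.000, -268.900) km/h; the air relative to ground = (15.500, 0.000) km/h.
Velocity relative to ground = (0.000, -268.900) + (15.500, 0.000) = (15.500, -268.900) km/h.
Speed = |(15.500, -268.900)| = 269.346 km/h.

269.35 km/h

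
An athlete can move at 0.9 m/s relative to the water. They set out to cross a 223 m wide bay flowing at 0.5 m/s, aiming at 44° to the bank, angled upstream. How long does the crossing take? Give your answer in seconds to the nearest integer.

357 s

The component of the athlete's velocity perpendicular to the bank is 0.9 × sin 44° = 0.625 m/s.
The flow acts along the bank and has no component across it.
Time = 223 / 0.625 = 356.690 s.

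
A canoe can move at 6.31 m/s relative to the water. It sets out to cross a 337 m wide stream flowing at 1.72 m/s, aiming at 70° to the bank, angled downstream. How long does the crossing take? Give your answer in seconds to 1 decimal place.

56.8 s

The component of the canoe's velocity perpendicular to the bank is 6.31 × sin 70° = 5.929 m/s.
Only the cross-stream component determines the crossing time; the current contributes nothing perpendicular to the bank.
Time = 337 / 5.929 = 56.835 s.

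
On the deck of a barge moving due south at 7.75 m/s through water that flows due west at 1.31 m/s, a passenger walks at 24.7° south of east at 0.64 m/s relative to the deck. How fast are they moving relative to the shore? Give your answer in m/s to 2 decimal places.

8.05 m/s

In east/north components (m/s): passenger relative to barge = (0.581, -0.267); barge relative to water = (0.000, -7.750); water relative to ground = (-1.310, 0.000).
Sum = (-0.729, -8.017) m/s.
Speed = |(-0.729, -8.017)| = 8.050 m/s.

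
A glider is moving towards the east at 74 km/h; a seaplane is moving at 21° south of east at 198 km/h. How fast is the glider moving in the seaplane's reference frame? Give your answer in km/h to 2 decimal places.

Taking east as x and north as y: glider velocity = (74.000, 0.000) km/h; seaplane velocity = (184.849, -70.957) km/h.
Velocity of glider relative to seaplane = (74.000, 0.000) − (184.849, -70.957) = (-110.849, 70.957) km/h.
Magnitude = |(-110.849, 70.957)| = 131.614 km/h.

131.61 km/h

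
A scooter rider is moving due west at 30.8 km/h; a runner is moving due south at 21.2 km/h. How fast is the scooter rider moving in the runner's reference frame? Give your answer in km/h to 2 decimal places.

37.39 km/h

Taking east as x and north as y: scooter rider velocity = (-30.800, 0.000) km/h; runner velocity = (0.000, -21.200) km/h.
Velocity of scooter rider relative to runner = (-30.800, 0.000) − (0.000, -21.200) = (-30.800, 21.200) km/h.
Magnitude = |(-30.800, 21.200)| = 37.391 km/h.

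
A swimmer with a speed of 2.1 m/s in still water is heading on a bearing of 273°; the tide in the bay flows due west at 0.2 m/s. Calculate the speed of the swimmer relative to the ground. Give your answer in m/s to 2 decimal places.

Taking east as x and north as y: velocity relative to the water = (-2.097, 0.110) m/s; the water relative to ground = (-0.200, 0.000) m/s.
Velocity relative to ground = (-2.097, 0.110) + (-0.200, 0.000) = (-2.297, 0.110) m/s.
Speed = |(-2.297, 0.110)| = 2.300 m/s.

2.30 m/s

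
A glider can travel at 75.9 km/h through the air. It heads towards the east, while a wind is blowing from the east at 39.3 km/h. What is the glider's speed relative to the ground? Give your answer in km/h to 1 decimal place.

Taking east as x and north as y: velocity relative to the air = (75.900, 0.000) km/h; the air relative to ground = (-39.300, 0.000) km/h.
Velocity relative to ground = (75.900, 0.000) + (-39.300, 0.000) = (36.600, 0.000) km/h.
Speed = |(36.600, 0.000)| = 36.600 km/h.

36.6 km/h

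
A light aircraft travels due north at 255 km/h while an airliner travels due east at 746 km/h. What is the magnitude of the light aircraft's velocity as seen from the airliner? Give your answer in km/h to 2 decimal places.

Taking east as x and north as y: light aircraft velocity = (0.000, 255.000) km/h; airliner velocity = (746.000, 0.000) km/h.
Velocity of light aircraft relative to airliner = (0.000, 255.000) − (746.000, 0.000) = (-746.000, 255.000) km/h.
Magnitude = |(-746.000, 255.000)| = 788.379 km/h.

788.38 km/h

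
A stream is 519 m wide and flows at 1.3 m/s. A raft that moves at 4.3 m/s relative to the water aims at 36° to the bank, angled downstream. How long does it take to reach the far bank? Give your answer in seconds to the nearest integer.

The component of the raft's velocity perpendicular to the bank is 4.3 × sin 36° = 2.527 m/s.
The flow acts along the bank and has no component across it.
Time = 519 / 2.527 = 205.343 s.

205 s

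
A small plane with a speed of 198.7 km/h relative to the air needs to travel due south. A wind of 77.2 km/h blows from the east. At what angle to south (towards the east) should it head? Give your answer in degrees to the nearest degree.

23°

The wind pushes perpendicular to the desired track; the heading must have a component into the wind equal to 77.2 km/h: 198.7 sin θ = 77.2.
sin θ = 0.3885, so θ = 22.863°.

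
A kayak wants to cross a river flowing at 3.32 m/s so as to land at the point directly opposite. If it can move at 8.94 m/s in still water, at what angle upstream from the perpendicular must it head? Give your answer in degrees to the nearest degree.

22°

To cancel the current, the upstream component of the kayak's velocity must equal the flow: 8.94 sin θ = 3.32.
sin θ = 3.32 / 8.94 = 0.3714.
θ = arcsin(0.3714) = 21.800°.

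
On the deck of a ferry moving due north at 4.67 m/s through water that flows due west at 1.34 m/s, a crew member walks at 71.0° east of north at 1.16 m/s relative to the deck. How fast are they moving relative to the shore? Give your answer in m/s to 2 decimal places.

5.05 m/s

In east/north components (m/s): crew member relative to ferry = (1.097, 0.378); ferry relative to water = (0.000, 4.670); water relative to ground = (-1.340, 0.000).
Sum = (-0.243, 5.048) m/s.
Speed = |(-0.243, 5.048)| = 5.054 m/s.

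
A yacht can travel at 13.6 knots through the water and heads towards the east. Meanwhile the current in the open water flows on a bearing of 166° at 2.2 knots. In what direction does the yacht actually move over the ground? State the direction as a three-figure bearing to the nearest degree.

Taking east as x and north as y: velocity relative to the water = (13.600, 0.000) knots; the water relative to ground = (0.532, -2.135) knots.
Velocity relative to ground = (13.600, 0.000) + (0.532, -2.135) = (14.132, -2.135) knots.
Bearing = atan2(14.13, -2.13) = 98.59° clockwise from north.

099°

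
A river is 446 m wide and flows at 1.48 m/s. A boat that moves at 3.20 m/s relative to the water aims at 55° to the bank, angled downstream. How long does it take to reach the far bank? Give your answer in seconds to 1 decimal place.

The component of the boat's velocity perpendicular to the bank is 3.20 × sin 55° = 2.621 m/s.
The current is parallel to the bank, so it does not affect the crossing time.
Time = 446 / 2.621 = 170.145 s.

170.1 s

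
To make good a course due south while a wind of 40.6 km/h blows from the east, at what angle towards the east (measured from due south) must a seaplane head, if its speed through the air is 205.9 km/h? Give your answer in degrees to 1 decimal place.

The wind pushes perpendicular to the desired track; the heading must have a component into the wind equal to 40.6 km/h: 205.9 sin θ = 40.6.
sin θ = 0.1972, so θ = 11.372°.

11.4°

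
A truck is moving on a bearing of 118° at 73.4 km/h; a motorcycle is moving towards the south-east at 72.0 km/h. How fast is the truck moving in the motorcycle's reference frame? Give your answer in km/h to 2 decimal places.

Taking east as x and north as y: truck velocity = (64.808, -34.459) km/h; motorcycle velocity = (50.912, -50.912) km/h.
Velocity of truck relative to motorcycle = (64.808, -34.459) − (50.912, -50.912) = (13.897, 16.452) km/h.
Magnitude = |(13.897, 16.452)| = 21.536 km/h.

21.54 km/h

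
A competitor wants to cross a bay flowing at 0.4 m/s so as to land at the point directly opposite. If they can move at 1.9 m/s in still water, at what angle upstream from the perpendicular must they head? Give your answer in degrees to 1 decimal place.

To cancel the current, the upstream component of the competitor's velocity must equal the flow: 1.9 sin θ = 0.4.
sin θ = 0.4 / 1.9 = 0.2105.
θ = arcsin(0.2105) = 12.153°.

12.2°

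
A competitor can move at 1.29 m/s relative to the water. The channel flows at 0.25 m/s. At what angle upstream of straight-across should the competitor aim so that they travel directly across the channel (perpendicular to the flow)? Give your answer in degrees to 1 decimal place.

To cancel the current, the upstream component of the competitor's velocity must equal the flow: 1.29 sin θ = 0.25.
sin θ = 0.25 / 1.29 = 0.1938.
θ = arcsin(0.1938) = 11.175°.

11.2°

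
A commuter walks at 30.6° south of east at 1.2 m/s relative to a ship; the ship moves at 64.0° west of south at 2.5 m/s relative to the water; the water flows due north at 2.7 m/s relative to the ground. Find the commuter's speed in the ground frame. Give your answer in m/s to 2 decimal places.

In east/north components (m/s): commuter relative to ship = (1.033, -0.611); ship relative to water = (-2.247, -1.096); water relative to ground = (0.000, 2.700).
Sum = (-1.214, 0.993) m/s.
Speed = |(-1.214, 0.993)| = 1.569 m/s.

1.57 m/s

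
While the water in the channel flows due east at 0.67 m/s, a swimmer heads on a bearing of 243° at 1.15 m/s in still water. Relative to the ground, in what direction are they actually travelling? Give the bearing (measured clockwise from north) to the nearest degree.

214°

Taking east as x and north as y: velocity relative to the water = (-1.025, -0.522) m/s; the water relative to ground = (0.670, 0.000) m/s.
Velocity relative to ground = (-1.025, -0.522) + (0.670, 0.000) = (-0.355, -0.522) m/s.
Bearing = atan2(-0.35, -0.52) = 214.19° clockwise from north.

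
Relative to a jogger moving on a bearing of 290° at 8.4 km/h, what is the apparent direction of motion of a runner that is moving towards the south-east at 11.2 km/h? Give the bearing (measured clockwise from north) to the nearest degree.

124°

Taking east as x and north as y: runner velocity = (7.920, -7.920) km/h; jogger velocity = (-7.893, 2.873) km/h.
Velocity of runner relative to jogger = (7.920, -7.920) − (-7.893, 2.873) = (15.813, -10.793) km/h.
Bearing = atan2(15.81, -10.79) = 124.31° clockwise from north.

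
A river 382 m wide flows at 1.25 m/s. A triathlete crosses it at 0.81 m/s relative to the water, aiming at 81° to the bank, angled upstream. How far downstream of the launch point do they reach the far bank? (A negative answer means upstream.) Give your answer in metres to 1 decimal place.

536.4 m

Perpendicular speed = 0.800 m/s; crossing time = 382 / 0.800 = 477.484 s.
Net downstream speed = 1.123 m/s.
Drift = 1.123 × 477.484 = 536.352 m (downstream).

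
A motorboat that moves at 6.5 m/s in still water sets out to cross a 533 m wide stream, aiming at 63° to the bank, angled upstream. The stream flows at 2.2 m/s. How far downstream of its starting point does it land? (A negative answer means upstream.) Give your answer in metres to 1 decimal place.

Perpendicular speed = 5.792 m/s; crossing time = 533 / 5.792 = 92.031 s.
Net downstream speed = -0.751 m/s.
Drift = -0.751 × 92.031 = -69.109 m (upstream).

-69.1 m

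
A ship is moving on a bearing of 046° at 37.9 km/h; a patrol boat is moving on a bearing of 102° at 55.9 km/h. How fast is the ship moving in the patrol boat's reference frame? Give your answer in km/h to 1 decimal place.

Taking east as x and north as y: ship velocity = (27.263, 26.328) km/h; patrol boat velocity = (54.678, -11.622) km/h.
Velocity of ship relative to patrol boat = (27.263, 26.328) − (54.678, -11.622) = (-27.415, 37.950) km/h.
Magnitude = |(-27.415, 37.950)| = 46.817 km/h.

46.8 km/h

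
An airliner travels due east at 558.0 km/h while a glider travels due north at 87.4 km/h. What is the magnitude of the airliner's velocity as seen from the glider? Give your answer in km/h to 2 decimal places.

Taking east as x and north as y: airliner velocity = (558.000, 0.000) km/h; glider velocity = (0.000, 87.400) km/h.
Velocity of airliner relative to glider = (558.000, 0.000) − (0.000, 87.400) = (558.000, -87.400) km/h.
Magnitude = |(558.000, -87.400)| = 564.803 km/h.

564.80 km/h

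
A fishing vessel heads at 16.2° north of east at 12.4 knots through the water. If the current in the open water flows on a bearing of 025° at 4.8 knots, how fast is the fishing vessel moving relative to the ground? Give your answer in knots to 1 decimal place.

16.0 knots

Taking east as x and north as y: velocity relative to the water = (11.908, 3.459) knots; the water relative to ground = (2.029, 4.350) knots.
Velocity relative to ground = (11.908, 3.459) + (2.029, 4.350) = (13.936, 7.810) knots.
Speed = |(13.936, 7.810)| = 15.975 knots.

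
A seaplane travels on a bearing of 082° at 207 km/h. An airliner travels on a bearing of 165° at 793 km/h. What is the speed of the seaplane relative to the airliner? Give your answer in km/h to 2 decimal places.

Taking east as x and north as y: seaplane velocity = (204.985, 28.809) km/h; airliner velocity = (205.244, -765.979) km/h.
Velocity of seaplane relative to airliner = (204.985, 28.809) − (205.244, -765.979) = (-0.258, 794.788) km/h.
Magnitude = |(-0.258, 794.788)| = 794.788 km/h.

794.79 km/h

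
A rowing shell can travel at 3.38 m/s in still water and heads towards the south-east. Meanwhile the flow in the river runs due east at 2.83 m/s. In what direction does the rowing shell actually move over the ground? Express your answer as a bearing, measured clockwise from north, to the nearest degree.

115°

Taking east as x and north as y: velocity relative to the water = (2.390, -2.390) m/s; the water relative to ground = (2.830, 0.000) m/s.
Velocity relative to ground = (2.390, -2.390) + (2.830, 0.000) = (5.220, -2.390) m/s.
Bearing = atan2(5.22, -2.39) = 114.60° clockwise from north.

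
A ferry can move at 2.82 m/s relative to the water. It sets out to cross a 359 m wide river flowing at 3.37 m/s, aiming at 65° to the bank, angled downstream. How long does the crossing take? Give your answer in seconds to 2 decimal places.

140.47 s

The component of the ferry's velocity perpendicular to the bank is 2.82 × sin 65° = 2.556 m/s.
Only the cross-stream component determines the crossing time; the current contributes nothing perpendicular to the bank.
Time = 359 / 2.556 = 140.465 s.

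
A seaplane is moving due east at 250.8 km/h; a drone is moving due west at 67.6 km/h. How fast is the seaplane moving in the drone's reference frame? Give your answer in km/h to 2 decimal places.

Taking east as x and north as y: seaplane velocity = (250.800, 0.000) km/h; drone velocity = (-67.600, 0.000) km/h.
Velocity of seaplane relative to drone = (250.800, 0.000) − (-67.600, 0.000) = (318.400, 0.000) km/h.
Magnitude = |(318.400, 0.000)| = 318.400 km/h.

318.40 km/h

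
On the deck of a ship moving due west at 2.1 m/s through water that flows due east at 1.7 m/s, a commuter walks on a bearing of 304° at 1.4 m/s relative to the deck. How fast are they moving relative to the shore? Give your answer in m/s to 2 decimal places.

1.75 m/s

In east/north components (m/s): commuter relative to ship = (-1.161, 0.783); ship relative to water = (-2.100, 0.000); water relative to ground = (1.700, 0.000).
Sum = (-1.561, 0.783) m/s.
Speed = |(-1.561, 0.783)| = 1.746 m/s.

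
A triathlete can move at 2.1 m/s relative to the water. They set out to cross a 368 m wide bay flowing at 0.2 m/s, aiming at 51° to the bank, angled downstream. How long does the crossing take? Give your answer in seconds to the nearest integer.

225 s

The component of the triathlete's velocity perpendicular to the bank is 2.1 × sin 51° = 1.632 m/s.
The current is parallel to the bank, so it does not affect the crossing time.
Time = 368 / 1.632 = 225.489 s.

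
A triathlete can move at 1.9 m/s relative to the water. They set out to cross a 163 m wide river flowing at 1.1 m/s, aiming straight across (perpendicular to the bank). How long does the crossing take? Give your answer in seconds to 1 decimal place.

The component of the triathlete's velocity perpendicular to the bank is 1.9 m/s.
The flow acts along the bank and has no component across it.
Time = 163 / 1.900 = 85.789 s.

85.8 s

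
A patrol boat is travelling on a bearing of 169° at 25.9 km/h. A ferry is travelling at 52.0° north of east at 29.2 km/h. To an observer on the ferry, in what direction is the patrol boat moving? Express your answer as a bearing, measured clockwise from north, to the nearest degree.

195°

Taking east as x and north as y: patrol boat velocity = (4.942, -25.424) km/h; ferry velocity = (17.977, 23.010) km/h.
Velocity of patrol boat relative to ferry = (4.942, -25.424) − (17.977, 23.010) = (-13.035, -48.434) km/h.
Bearing = atan2(-13.04, -48.43) = 195.06° clockwise from north.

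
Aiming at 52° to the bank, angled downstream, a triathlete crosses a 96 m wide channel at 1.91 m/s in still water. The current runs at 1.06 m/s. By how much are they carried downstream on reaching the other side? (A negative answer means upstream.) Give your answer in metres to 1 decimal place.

142.6 m

Perpendicular speed = 1.505 m/s; crossing time = 96 / 1.505 = 63.783 s.
Net downstream speed = 2.236 m/s.
Drift = 2.236 × 63.783 = 142.614 m (downstream).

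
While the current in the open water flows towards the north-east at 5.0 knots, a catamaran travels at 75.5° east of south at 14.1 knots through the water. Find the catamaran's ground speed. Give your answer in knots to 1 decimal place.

Taking east as x and north as y: velocity relative to the water = (13.651, -3.530) knots; the water relative to ground = (3.536, 3.536) knots.
Velocity relative to ground = (13.651, -3.530) + (3.536, 3.536) = (17.186, 0.005) knots.
Speed = |(17.186, 0.005)| = 17.186 knots.

17.2 knots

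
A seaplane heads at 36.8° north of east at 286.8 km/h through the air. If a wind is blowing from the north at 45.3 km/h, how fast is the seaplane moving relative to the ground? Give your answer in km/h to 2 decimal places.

262.19 km/h

Taking east as x and north as y: velocity relative to the air = (229.650, 171.800) km/h; the air relative to ground = (0.000, -45.300) km/h.
Velocity relative to ground = (229.650, 171.800) + (0.000, -45.300) = (229.650, 126.500) km/h.
Speed = |(229.650, 126.500)| = 262.186 km/h.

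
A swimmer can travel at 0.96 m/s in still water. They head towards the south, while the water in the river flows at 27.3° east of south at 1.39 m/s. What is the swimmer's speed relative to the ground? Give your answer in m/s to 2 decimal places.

Taking east as x and north as y: velocity relative to the water = (0.000, -0.960) m/s; the water relative to ground = (0.638, -1.235) m/s.
Velocity relative to ground = (0.000, -0.960) + (0.638, -1.235) = (0.638, -2.195) m/s.
Speed = |(0.638, -2.195)| = 2.286 m/s.

2.29 m/s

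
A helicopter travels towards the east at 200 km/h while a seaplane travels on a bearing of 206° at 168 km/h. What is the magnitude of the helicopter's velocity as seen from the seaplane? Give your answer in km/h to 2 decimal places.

Taking east as x and north as y: helicopter velocity = (200.000, 0.000) km/h; seaplane velocity = (-73.646, -150.997) km/h.
Velocity of helicopter relative to seaplane = (200.000, 0.000) − (-73.646, -150.997) = (273.646, 150.997) km/h.
Magnitude = |(273.646, 150.997)| = 312.542 km/h.

312.54 km/h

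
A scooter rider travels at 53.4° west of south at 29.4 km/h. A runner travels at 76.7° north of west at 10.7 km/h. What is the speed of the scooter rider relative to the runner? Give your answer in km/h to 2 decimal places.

35.04 km/h

Taking east as x and north as y: scooter rider velocity = (-23.603, -17.529) km/h; runner velocity = (-2.462, 10.413) km/h.
Velocity of scooter rider relative to runner = (-23.603, -17.529) − (-2.462, 10.413) = (-21.141, -27.942) km/h.
Magnitude = |(-21.141, -27.942)| = 35.039 km/h.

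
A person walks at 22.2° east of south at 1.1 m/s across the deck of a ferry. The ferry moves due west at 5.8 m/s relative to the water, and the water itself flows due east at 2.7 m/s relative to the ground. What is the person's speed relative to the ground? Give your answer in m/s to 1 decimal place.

2.9 m/s

In east/north components (m/s): person relative to ferry = (0.416, -1.018); ferry relative to water = (-5.800, 0.000); water relative to ground = (2.700, 0.000).
Sum = (-2.684, -1.018) m/s.
Speed = |(-2.684, -1.018)| = 2.871 m/s.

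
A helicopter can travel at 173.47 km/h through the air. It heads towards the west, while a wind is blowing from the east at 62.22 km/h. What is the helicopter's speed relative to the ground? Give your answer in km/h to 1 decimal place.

Taking east as x and north as y: velocity relative to the air = (-173.470, 0.000) km/h; the air relative to ground = (-62.220, 0.000) km/h.
Velocity relative to ground = (-173.470, 0.000) + (-62.220, 0.000) = (-235.690, 0.000) km/h.
Speed = |(-235.690, 0.000)| = 235.690 km/h.

235.7 km/h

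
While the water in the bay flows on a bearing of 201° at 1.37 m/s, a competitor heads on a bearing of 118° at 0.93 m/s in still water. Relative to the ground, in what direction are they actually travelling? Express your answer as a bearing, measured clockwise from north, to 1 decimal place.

169.1°

Taking east as x and north as y: velocity relative to the water = (0.821, -0.437) m/s; the water relative to ground = (-0.491, -1.279) m/s.
Velocity relative to ground = (0.821, -0.437) + (-0.491, -1.279) = (0.330, -1.716) m/s.
Bearing = atan2(0.33, -1.72) = 169.11° clockwise from north.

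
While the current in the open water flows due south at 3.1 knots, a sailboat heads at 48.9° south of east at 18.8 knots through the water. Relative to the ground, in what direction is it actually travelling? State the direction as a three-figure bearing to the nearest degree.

144°

Taking east as x and north as y: velocity relative to the water = (12.359, -14.167) knots; the water relative to ground = (0.000, -3.100) knots.
Velocity relative to ground = (12.359, -14.167) + (0.000, -3.100) = (12.359, -17.267) knots.
Bearing = atan2(12.36, -17.27) = 144.41° clockwise from north.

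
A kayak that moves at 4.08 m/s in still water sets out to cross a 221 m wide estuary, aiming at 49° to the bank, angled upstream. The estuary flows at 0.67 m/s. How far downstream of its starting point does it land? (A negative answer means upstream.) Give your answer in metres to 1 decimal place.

Perpendicular speed = 3.079 m/s; crossing time = 221 / 3.079 = 71.772 s.
Net downstream speed = -2.007 m/s.
Drift = -2.007 × 71.772 = -144.025 m (upstream).

-144.0 m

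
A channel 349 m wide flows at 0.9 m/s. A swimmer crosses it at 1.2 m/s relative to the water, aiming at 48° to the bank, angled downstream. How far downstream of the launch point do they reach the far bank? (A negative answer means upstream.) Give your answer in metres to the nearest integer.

Perpendicular speed = 0.892 m/s; crossing time = 349 / 0.892 = 391.355 s.
Net downstream speed = 1.703 m/s.
Drift = 1.703 × 391.355 = 666.460 m (downstream).

666 m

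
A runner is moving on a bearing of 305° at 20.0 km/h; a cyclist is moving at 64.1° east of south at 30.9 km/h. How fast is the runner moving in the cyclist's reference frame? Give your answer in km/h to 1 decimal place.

50.7 km/h

Taking east as x and north as y: runner velocity = (-16.383, 11.472) km/h; cyclist velocity = (27.796, -13.497) km/h.
Velocity of runner relative to cyclist = (-16.383, 11.472) − (27.796, -13.497) = (-44.179, 24.969) km/h.
Magnitude = |(-44.179, 24.969)| = 50.747 km/h.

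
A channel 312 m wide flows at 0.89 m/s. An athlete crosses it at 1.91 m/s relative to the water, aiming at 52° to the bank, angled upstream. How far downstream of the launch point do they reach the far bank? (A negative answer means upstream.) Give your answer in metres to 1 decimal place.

Perpendicular speed = 1.505 m/s; crossing time = 312 / 1.505 = 207.295 s.
Net downstream speed = -0.286 m/s.
Drift = -0.286 × 207.295 = -59.268 m (upstream).

-59.3 m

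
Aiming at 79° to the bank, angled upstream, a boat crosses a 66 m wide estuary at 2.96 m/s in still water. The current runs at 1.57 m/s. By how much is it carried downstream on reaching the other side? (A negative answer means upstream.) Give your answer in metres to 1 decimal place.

Perpendicular speed = 2.906 m/s; crossing time = 66 / 2.906 = 22.715 s.
Net downstream speed = 1.005 m/s.
Drift = 1.005 × 22.715 = 22.833 m (downstream).

22.8 m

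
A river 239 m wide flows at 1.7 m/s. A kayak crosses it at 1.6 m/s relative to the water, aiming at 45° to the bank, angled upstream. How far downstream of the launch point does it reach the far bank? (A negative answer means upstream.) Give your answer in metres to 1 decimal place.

Perpendicular speed = 1.131 m/s; crossing time = 239 / 1.131 = 211.248 s.
Net downstream speed = 0.569 m/s.
Drift = 0.569 × 211.248 = 120.122 m (downstream).

120.1 m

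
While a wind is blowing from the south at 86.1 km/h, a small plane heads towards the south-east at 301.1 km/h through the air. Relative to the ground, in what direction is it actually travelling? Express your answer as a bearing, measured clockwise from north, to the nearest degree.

121°

Taking east as x and north as y: velocity relative to the air = (212.910, -212.910) km/h; the air relative to ground = (0.000, 86.100) km/h.
Velocity relative to ground = (212.910, -212.910) + (0.000, 86.100) = (212.910, -126.810) km/h.
Bearing = atan2(212.91, -126.81) = 120.78° clockwise from north.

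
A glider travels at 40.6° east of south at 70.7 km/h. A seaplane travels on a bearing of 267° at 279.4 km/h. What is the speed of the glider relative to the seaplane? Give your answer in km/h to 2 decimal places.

Taking east as x and north as y: glider velocity = (46.010, -53.680) km/h; seaplane velocity = (-279.017, -14.623) km/h.
Velocity of glider relative to seaplane = (46.010, -53.680) − (-279.017, -14.623) = (325.027, -39.058) km/h.
Magnitude = |(325.027, -39.058)| = 327.365 km/h.

327.37 km/h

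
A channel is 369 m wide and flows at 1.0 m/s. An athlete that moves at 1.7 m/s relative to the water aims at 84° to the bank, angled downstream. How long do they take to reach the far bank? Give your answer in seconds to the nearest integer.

The component of the athlete's velocity perpendicular to the bank is 1.7 × sin 84° = 1.691 m/s.
The current is parallel to the bank, so it does not affect the crossing time.
Time = 369 / 1.691 = 218.254 s.

218 s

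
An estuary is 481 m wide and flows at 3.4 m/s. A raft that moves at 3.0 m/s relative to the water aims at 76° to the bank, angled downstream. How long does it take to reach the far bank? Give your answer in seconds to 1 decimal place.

The component of the raft's velocity perpendicular to the bank is 3.0 × sin 76° = 2.911 m/s.
The current is parallel to the bank, so it does not affect the crossing time.
Time = 481 / 2.911 = 165.242 s.

165.2 s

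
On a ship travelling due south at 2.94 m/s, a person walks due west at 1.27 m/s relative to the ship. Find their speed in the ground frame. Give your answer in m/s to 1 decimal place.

Taking east as x and north as y: ship velocity = (0.000, -2.940) m/s; person velocity relative to ship = (-1.270, 0.000) m/s.
Velocity relative to ground = (0.000, -2.940) + (-1.270, 0.000) = (-1.270, -2.940) m/s.
Speed = |(-1.270, -2.940)| = 3.203 m/s.

3.2 m/s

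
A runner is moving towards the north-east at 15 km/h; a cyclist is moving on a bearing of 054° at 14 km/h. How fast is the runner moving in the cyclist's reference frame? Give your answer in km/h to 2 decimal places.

2.48 km/h

Taking east as x and north as y: runner velocity = (10.607, 10.607) km/h; cyclist velocity = (11.326, 8.229) km/h.
Velocity of runner relative to cyclist = (10.607, 10.607) − (11.326, 8.229) = (-0.720, 2.378) km/h.
Magnitude = |(-0.720, 2.378)| = 2.484 km/h.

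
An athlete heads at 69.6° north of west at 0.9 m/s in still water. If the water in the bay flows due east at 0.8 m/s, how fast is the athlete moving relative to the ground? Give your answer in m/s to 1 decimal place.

Taking east as x and north as y: velocity relative to the water = (-0.314, 0.844) m/s; the water relative to ground = (0.800, 0.000) m/s.
Velocity relative to ground = (-0.314, 0.844) + (0.800, 0.000) = (0.486, 0.844) m/s.
Speed = |(0.486, 0.844)| = 0.974 m/s.

1.0 m/s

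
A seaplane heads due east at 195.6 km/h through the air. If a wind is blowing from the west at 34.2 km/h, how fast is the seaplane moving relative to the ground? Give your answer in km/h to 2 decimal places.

Taking east as x and north as y: velocity relative to the air = (195.600, 0.000) km/h; the air relative to ground = (34.200, 0.000) km/h.
Velocity relative to ground = (195.600, 0.000) + (34.200, 0.000) = (229.800, 0.000) km/h.
Speed = |(229.800, 0.000)| = 229.800 km/h.

229.80 km/h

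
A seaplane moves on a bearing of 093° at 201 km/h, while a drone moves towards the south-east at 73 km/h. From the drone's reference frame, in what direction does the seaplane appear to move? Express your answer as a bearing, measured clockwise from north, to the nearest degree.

075°

Taking east as x and north as y: seaplane velocity = (200.725, -10.520) km/h; drone velocity = (51.619, -51.619) km/h.
Velocity of seaplane relative to drone = (200.725, -10.520) − (51.619, -51.619) = (149.106, 41.099) km/h.
Bearing = atan2(149.11, 41.10) = 74.59° clockwise from north.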